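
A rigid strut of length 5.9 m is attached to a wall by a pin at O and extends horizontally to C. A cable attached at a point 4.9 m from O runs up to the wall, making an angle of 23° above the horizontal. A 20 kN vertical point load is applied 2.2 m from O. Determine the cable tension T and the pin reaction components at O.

ΣM about O: T·sin23°·4.9 − 20·2.2 = 0 → T = 44/(4.9·0.390731) = 22.9815 ≈ 22.98 kN.
ΣF_x = 0: O_x − T·cos23° = 0 → O_x = 22.9815 × 0.920505 = 21.15 kN.
ΣF_y = 0: O_y + T·sin23° − 20 = 0 → O_y = 20 − 22.9815 × 0.390731 = 11.02 kN.

T = 22.98 kN, O_x = 21.15 kN, O_y = 11.02 kN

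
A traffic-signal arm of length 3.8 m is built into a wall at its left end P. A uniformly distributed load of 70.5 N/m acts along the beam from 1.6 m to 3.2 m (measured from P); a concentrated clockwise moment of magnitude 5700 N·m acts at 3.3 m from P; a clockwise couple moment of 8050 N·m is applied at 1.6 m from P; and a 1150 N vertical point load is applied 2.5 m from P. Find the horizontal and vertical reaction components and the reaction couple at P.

P_x = 0, P_y = 1263 N, M_P = 16900 N·m

Resultant of the distributed load: 70.5 × 1.6 = 112.8 N at 2.4 m from P.
ΣF_x = 0: P_x = 0.
ΣF_y = 0: P_y − 70.5·1.6 − 1150 = 0 → P_y = 1263 N.
ΣM about P: M_P − (70.5·1.6)·2.4 − 5700 − 8050 − 1150·2.5 = 0 → M_P = 16900 N·m.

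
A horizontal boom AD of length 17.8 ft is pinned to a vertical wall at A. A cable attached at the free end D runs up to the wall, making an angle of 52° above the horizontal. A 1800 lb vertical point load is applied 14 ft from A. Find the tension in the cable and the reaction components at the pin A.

ΣM about A: T·sin52°·17.8 − 1800·14 = 0 → T = 25200/(17.8·0.788011) = 1796.59 ≈ 1797 lb.
ΣF_x = 0: A_x − T·cos52° = 0 → A_x = 1796.59 × 0.615661 = 1106 lb.
ΣF_y = 0: A_y + T·sin52° − 1800 = 0 → A_y = 1800 − 1796.59 × 0.788011 = 384.3 lb.

T = 1797 lb, A_x = 1106 lb, A_y = 384.3 lb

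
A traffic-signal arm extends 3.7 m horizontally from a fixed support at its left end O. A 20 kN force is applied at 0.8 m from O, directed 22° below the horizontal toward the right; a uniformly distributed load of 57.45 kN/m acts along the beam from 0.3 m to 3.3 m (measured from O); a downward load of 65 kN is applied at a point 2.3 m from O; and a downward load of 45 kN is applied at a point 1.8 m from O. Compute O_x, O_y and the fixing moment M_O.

Resultant of the distributed load: 57.45 × 3 = 172.35 kN at 1.8 m from O.
ΣF_x = 0: O_x + 20·cos22° = 0 → O_x = -18.54 kN.
ΣF_y = 0: O_y − 20·sin22° − 57.45·3 − 65 − 45 = 0 → O_y = 289.8 kN.
ΣM about O: M_O − 20·sin22°·0.8 − (57.45·3)·1.8 − 65·2.3 − 45·1.8 = 0 → M_O = 546.7 kN·m.

O_x = -18.54 kN, O_y = 289.8 kN, M_O = 546.7 kN·m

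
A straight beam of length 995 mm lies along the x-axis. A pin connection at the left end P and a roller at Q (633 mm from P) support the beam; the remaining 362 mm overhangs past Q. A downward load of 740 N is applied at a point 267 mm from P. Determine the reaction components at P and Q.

P_x = 0, P_y = 427.9 N, Q_y = 312.1 N

Taking moments about P: Q_y·633 − 740·267 = 0 → Q_y = 197580/633 = 312.133 ≈ 312.1 N.
ΣF_y = 0: P_y + 312.133 − 740 = 0 → P_y = 427.9 N.
ΣF_x = 0: no horizontal applied forces, so P_x = 0.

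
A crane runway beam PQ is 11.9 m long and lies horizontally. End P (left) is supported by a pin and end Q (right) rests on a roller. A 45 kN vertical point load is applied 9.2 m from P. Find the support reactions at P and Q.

ΣM about P: Q_y·11.9 − 45·9.2 = 0 → Q_y = 414/11.9 = 34.7899 ≈ 34.79 kN.
ΣF_y = 0: P_y + 34.7899 − 45 = 0 → P_y = 10.21 kN.
ΣF_x = 0: no horizontal applied forces, so P_x = 0.

P_x = 0, P_y = 10.21 kN, Q_y = 34.79 kN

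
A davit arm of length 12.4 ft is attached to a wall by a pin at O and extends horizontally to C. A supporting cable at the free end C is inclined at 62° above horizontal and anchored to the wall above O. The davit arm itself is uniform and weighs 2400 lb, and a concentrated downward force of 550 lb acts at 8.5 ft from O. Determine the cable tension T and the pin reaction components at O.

ΣM about O: T·sin62°·12.4 − 2400·6.2 − 550·8.5 = 0 → T = 19555/(12.4·0.882948) = 1786.08 ≈ 1786 lb.
ΣF_x = 0: O_x − T·cos62° = 0 → O_x = 1786.08 × 0.469472 = 838.5 lb.
ΣF_y = 0: O_y + T·sin62° − 2400 − 550 = 0 → O_y = 2950 − 1786.08 × 0.882948 = 1373 lb.

T = 1786 lb, O_x = 838.5 lb, O_y = 1373 lb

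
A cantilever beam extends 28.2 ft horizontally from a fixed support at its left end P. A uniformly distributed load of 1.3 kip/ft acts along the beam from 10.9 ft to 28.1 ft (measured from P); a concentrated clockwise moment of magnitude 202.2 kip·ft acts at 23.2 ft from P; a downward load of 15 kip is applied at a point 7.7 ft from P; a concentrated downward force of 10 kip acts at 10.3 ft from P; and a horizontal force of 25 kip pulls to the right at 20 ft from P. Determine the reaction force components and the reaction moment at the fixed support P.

P_x = -25.00 kip, P_y = 47.36 kip, M_P = 856.7 kip·ft

Resultant of the distributed load: 1.3 × 17.2 = 22.36 kip at 19.5 ft from P.
ΣF_x = 0: P_x + 25 = 0 → P_x = -25.00 kip.
ΣF_y = 0: P_y − 1.3·17.2 − 15 − 10 = 0 → P_y = 47.36 kip.
ΣM about P: M_P − (1.3·17.2)·19.5 − 202.2 − 15·7.7 − 10·10.3 = 0 → M_P = 856.7 kip·ft.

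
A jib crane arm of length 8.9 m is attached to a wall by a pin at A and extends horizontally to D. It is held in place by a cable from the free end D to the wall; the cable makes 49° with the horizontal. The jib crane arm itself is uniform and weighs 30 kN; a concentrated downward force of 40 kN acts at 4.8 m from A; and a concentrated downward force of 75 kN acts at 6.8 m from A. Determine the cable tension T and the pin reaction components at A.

T = 124.4 kN, A_x = 81.61 kN, A_y = 51.12 kN

ΣM about A: T·sin49°·8.9 − 30·4.45 − 40·4.8 − 75·6.8 = 0 → T = 835.5/(8.9·0.75471) = 124.387 ≈ 124.4 kN.
ΣF_x = 0: A_x − T·cos49° = 0 → A_x = 124.387 × 0.656059 = 81.61 kN.
ΣF_y = 0: A_y + T·sin49° − 30 − 40 − 75 = 0 → A_y = 145 − 124.387 × 0.75471 = 51.12 kN.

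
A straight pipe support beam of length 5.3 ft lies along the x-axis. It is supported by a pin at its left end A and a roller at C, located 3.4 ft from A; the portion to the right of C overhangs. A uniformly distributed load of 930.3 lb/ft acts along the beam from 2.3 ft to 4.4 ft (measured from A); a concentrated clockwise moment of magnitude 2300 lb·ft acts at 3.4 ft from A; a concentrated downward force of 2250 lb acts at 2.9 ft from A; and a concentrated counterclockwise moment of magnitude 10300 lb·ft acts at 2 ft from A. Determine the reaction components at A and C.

Resultant of the distributed load: 930.3 × 2.1 = 1953.63 lb at 3.35 ft from A.
ΣM about A: C_y·3.4 − (930.3·2.1)·3.35 − 2300 − 2250·2.9 + 10300 = 0 → C_y = 5069.6605/3.4 = 1491.08 ≈ 1491 lb.
ΣF_y = 0: A_y + 1491.08 − 930.3·2.1 − 2250 = 0 → A_y = 2713 lb.
ΣF_x = 0: no horizontal applied forces, so A_x = 0.

A_x = 0, A_y = 2713 lb, C_y = 1491 lb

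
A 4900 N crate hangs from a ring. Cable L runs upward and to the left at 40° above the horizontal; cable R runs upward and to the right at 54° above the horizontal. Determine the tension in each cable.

T_L = 2887 N, T_R = 3763 N

ΣF_x = 0: −T_L·cos40° + T_R·cos54° = 0 → T_R = 1.30327·T_L.
ΣF_y = 0: T_L·sin40° + T_R·sin54° = 4900.
Substitute: T_L·(0.642788 + 1.30327·0.809017) = 4900 → T_L = 2887.18 ≈ 2887 N.
Then T_R = 1.30327 × 2887.18 = 3763 N.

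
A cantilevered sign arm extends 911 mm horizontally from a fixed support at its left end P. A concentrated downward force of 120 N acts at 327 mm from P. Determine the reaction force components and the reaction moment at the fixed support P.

P_x = 0, P_y = 120.0 N, M_P = 39240 N·mm

ΣF_x = 0: P_x = 0.
ΣF_y = 0: P_y − 120 = 0 → P_y = 120.0 N.
ΣM about P: M_P − 120·327 = 0 → M_P = 39240 N·mm.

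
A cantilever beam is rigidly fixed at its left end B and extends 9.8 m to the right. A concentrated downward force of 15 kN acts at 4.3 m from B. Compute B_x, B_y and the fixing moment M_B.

ΣF_x = 0: B_x = 0.
ΣF_y = 0: B_y − 15 = 0 → B_y = 15.00 kN.
ΣM about B: M_B − 15·4.3 = 0 → M_B = 64.50 kN·m.

B_x = 0, B_y = 15.00 kN, M_B = 64.50 kN·m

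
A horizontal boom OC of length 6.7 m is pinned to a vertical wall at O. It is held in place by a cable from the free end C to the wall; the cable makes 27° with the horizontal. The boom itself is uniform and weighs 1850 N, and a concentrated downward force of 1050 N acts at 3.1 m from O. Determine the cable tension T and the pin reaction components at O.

T = 3108 N, O_x = 2769 N, O_y = 1489 N

ΣM about O: T·sin27°·6.7 − 1850·3.35 − 1050·3.1 = 0 → T = 9452.5/(6.7·0.45399) = 3107.6 ≈ 3108 N.
ΣF_x = 0: O_x − T·cos27° = 0 → O_x = 3107.6 × 0.891007 = 2769 N.
ΣF_y = 0: O_y + T·sin27° − 1850 − 1050 = 0 → O_y = 2900 − 3107.6 × 0.45399 = 1489 N.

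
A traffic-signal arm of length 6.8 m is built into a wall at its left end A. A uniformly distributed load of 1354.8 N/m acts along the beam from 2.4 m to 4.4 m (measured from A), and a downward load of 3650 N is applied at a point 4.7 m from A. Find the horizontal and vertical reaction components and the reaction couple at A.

Resultant of the distributed load: 1354.8 × 2 = 2709.6 N at 3.4 m from A.
ΣF_x = 0: A_x = 0.
ΣF_y = 0: A_y − 1354.8·2 − 3650 = 0 → A_y = 6360 N.
ΣM about A: M_A − (1354.8·2)·3.4 − 3650·4.7 = 0 → M_A = 26370 N·m.

A_x = 0, A_y = 6360 N, M_A = 26370 N·m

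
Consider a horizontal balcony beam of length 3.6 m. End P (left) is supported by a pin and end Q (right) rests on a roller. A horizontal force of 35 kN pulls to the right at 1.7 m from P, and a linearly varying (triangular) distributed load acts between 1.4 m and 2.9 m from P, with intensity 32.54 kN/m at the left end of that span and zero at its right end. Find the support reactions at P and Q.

P_x = -35.00 kN, P_y = 11.52 kN, Q_y = 12.88 kN

Resultant of the triangular load: ½ × 32.54 × 1.5 = 24.405 kN, acting at 1.9 m from P (one-third of the span from the peak).
Taking moments about P: Q_y·3.6 − (½·32.54·1.5)·1.9 = 0 → Q_y = 46.3695/3.6 = 12.8804 ≈ 12.88 kN.
ΣF_y = 0: P_y + 12.8804 − ½·32.54·1.5 = 0 → P_y = 11.52 kN.
ΣF_x = 0: P_x + 35 = 0 → P_x = -35.00 kN.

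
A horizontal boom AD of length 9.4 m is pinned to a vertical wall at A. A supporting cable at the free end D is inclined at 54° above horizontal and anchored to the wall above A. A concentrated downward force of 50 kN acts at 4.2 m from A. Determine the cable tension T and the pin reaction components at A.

T = 27.61 kN, A_x = 16.23 kN, A_y = 27.66 kN

ΣM about A: T·sin54°·9.4 − 50·4.2 = 0 → T = 210/(9.4·0.809017) = 27.6143 ≈ 27.61 kN.
ΣF_x = 0: A_x − T·cos54° = 0 → A_x = 27.6143 × 0.587785 = 16.23 kN.
ΣF_y = 0: A_y + T·sin54° − 50 = 0 → A_y = 50 − 27.6143 × 0.809017 = 27.66 kN.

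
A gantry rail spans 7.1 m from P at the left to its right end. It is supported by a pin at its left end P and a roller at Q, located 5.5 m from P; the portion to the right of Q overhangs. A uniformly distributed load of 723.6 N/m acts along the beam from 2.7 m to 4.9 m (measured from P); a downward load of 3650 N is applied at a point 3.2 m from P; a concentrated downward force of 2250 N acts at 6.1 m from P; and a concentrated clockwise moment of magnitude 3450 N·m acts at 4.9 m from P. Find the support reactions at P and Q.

Resultant of the distributed load: 723.6 × 2.2 = 1591.92 N at 3.8 m from P.
Taking moments about P: Q_y·5.5 − (723.6·2.2)·3.8 − 3650·3.2 − 2250·6.1 − 3450 = 0 → Q_y = 34904.296/5.5 = 6346.24 ≈ 6346 N.
ΣF_y = 0: P_y + 6346.24 − 723.6·2.2 − 3650 − 2250 = 0 → P_y = 1146 N.
ΣF_x = 0: no horizontal applied forces, so P_x = 0.

P_x = 0, P_y = 1146 N, Q_y = 6346 N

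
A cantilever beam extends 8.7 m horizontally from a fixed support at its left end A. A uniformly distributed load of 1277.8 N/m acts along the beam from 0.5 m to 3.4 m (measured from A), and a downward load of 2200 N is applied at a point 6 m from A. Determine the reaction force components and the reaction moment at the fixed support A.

A_x = 0, A_y = 5906 N, M_A = 20430 N·m

Resultant of the distributed load: 1277.8 × 2.9 = 3705.62 N at 1.95 m from A.
ΣF_x = 0: A_x = 0.
ΣF_y = 0: A_y − 1277.8·2.9 − 2200 = 0 → A_y = 5906 N.
ΣM about A: M_A − (1277.8·2.9)·1.95 − 2200·6 = 0 → M_A = 20430 N·m.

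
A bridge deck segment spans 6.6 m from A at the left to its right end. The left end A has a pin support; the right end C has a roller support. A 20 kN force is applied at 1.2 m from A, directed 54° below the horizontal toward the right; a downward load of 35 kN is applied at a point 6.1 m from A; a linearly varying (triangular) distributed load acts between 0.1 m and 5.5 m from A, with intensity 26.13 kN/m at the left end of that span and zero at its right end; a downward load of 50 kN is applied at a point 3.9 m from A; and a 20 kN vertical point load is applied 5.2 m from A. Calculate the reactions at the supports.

Resultant of the triangular load: ½ × 26.13 × 5.4 = 70.551 kN, acting at 1.9 m from A (one-third of the span from the peak).
Taking moments about A: C_y·6.6 − 20·sin54°·1.2 − 35·6.1 − (½·26.13·5.4)·1.9 − 50·3.9 − 20·5.2 = 0 → C_y = 665.963/6.6 = 100.903 ≈ 100.9 kN.
ΣF_y = 0: A_y + 100.903 − 20·sin54° − 35 − ½·26.13·5.4 − 50 − 20 = 0 → A_y = 90.83 kN.
ΣF_x = 0: A_x + 20·cos54° = 0 → A_x = -11.76 kN.

A_x = -11.76 kN, A_y = 90.83 kN, C_y = 100.9 kN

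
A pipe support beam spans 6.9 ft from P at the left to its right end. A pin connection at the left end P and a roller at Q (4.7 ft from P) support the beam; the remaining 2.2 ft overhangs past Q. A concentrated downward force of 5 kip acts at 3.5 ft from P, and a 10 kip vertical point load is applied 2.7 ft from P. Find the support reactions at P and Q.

Taking moments about P: Q_y·4.7 − 5·3.5 − 10·2.7 = 0 → Q_y = 44.5/4.7 = 9.46809 ≈ 9.468 kip.
ΣF_y = 0: P_y + 9.46809 − 5 − 10 = 0 → P_y = 5.532 kip.
ΣF_x = 0: no horizontal applied forces, so P_x = 0.

P_x = 0, P_y = 5.532 kip, Q_y = 9.468 kip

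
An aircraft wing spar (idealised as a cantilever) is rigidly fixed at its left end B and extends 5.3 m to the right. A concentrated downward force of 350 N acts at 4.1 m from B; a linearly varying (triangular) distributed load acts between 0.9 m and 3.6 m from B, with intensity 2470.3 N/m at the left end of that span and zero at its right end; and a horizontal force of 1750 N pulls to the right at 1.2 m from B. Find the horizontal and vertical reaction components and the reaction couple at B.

Resultant of the triangular load: ½ × 2470.3 × 2.7 = 3334.905 N, acting at 1.8 m from B (one-third of the span from the peak).
ΣF_x = 0: B_x + 1750 = 0 → B_x = -1750 N.
ΣF_y = 0: B_y − 350 − ½·2470.3·2.7 = 0 → B_y = 3685 N.
ΣM about B: M_B − 350·4.1 − (½·2470.3·2.7)·1.8 = 0 → M_B = 7438 N·m.

B_x = -1750 N, B_y = 3685 N, M_B = 7438 N·m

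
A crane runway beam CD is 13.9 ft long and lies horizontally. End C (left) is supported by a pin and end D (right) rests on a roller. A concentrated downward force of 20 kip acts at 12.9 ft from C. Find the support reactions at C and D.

Taking moments about C: D_y·13.9 − 20·12.9 = 0 → D_y = 258/13.9 = 18.5612 ≈ 18.56 kip.
ΣF_y = 0: C_y + 18.5612 − 20 = 0 → C_y = 1.439 kip.
ΣF_x = 0: no horizontal applied forces, so C_x = 0.

C_x = 0, C_y = 1.439 kip, D_y = 18.56 kip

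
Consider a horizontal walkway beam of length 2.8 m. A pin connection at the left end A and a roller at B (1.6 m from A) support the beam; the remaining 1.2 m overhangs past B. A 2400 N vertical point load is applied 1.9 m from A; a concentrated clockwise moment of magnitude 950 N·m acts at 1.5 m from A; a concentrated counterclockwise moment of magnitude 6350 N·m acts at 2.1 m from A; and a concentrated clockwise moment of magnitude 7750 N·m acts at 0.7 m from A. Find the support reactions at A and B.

A_x = 0, A_y = -1919 N, B_y = 4319 N

ΣM about A: B_y·1.6 − 2400·1.9 − 950 + 6350 − 7750 = 0 → B_y = 6910/1.6 = 4318.75 ≈ 4319 N.
ΣF_y = 0: A_y + 4318.75 − 2400 = 0 → A_y = -1919 N.
ΣF_x = 0: no horizontal applied forces, so A_x = 0.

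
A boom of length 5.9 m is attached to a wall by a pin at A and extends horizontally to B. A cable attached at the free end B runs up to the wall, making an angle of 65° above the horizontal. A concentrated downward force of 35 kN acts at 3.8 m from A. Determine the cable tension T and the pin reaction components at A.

ΣM about A: T·sin65°·5.9 − 35·3.8 = 0 → T = 133/(5.9·0.906308) = 24.8728 ≈ 24.87 kN.
ΣF_x = 0: A_x − T·cos65° = 0 → A_x = 24.8728 × 0.422618 = 10.51 kN.
ΣF_y = 0: A_y + T·sin65° − 35 = 0 → A_y = 35 − 24.8728 × 0.906308 = 12.46 kN.

T = 24.87 kN, A_x = 10.51 kN, A_y = 12.46 kN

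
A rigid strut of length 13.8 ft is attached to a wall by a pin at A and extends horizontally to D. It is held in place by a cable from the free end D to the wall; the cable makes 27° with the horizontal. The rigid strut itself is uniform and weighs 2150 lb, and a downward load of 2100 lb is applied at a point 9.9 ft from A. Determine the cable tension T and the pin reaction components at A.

T = 5686 lb, A_x = 5067 lb, A_y = 1668 lb

ΣM about A: T·sin27°·13.8 − 2150·6.9 − 2100·9.9 = 0 → T = 35625/(13.8·0.45399) = 5686.3 ≈ 5686 lb.
ΣF_x = 0: A_x − T·cos27° = 0 → A_x = 5686.3 × 0.891007 = 5067 lb.
ΣF_y = 0: A_y + T·sin27° − 2150 − 2100 = 0 → A_y = 4250 − 5686.3 × 0.45399 = 1668 lb.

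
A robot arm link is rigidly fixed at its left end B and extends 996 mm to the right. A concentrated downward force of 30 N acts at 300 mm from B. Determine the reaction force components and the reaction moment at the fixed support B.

ΣF_x = 0: B_x = 0.
ΣF_y = 0: B_y − 30 = 0 → B_y = 30.00 N.
ΣM about B: M_B − 30·300 = 0 → M_B = 9000 N·mm.

B_x = 0, B_y = 30.00 N, M_B = 9000 N·mm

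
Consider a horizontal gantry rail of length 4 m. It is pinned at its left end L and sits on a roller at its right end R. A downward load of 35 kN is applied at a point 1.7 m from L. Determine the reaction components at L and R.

ΣM about L: R_y·4 − 35·1.7 = 0 → R_y = 59.5/4 = 14.875 ≈ 14.88 kN.
ΣF_y = 0: L_y + 14.875 − 35 = 0 → L_y = 20.12 kN.
ΣF_x = 0: no horizontal applied forces, so L_x = 0.

L_x = 0, L_y = 20.12 kN, R_y = 14.88 kN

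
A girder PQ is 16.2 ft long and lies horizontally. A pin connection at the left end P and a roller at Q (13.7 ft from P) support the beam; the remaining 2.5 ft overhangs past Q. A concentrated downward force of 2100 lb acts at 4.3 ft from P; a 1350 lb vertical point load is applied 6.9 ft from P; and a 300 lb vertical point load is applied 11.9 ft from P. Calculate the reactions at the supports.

P_x = 0, P_y = 2150 lb, Q_y = 1600 lb

Taking moments about P: Q_y·13.7 − 2100·4.3 − 1350·6.9 − 300·11.9 = 0 → Q_y = 21915/13.7 = 1599.64 ≈ 1600 lb.
ΣF_y = 0: P_y + 1599.64 − 2100 − 1350 − 300 = 0 → P_y = 2150 lb.
ΣF_x = 0: no horizontal applied forces, so P_x = 0.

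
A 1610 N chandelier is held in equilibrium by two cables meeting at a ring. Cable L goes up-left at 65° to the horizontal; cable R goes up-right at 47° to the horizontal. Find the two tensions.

T_L = 1184 N, T_R = 733.9 N

ΣF_x = 0: −T_L·cos65° + T_R·cos47° = 0 → T_R = 0.619676·T_L.
ΣF_y = 0: T_L·sin65° + T_R·sin47° = 1610.
Substitute: T_L·(0.906308 + 0.619676·0.731354) = 1610 → T_L = 1184.25 ≈ 1184 N.
Then T_R = 0.619676 × 1184.25 = 733.9 N.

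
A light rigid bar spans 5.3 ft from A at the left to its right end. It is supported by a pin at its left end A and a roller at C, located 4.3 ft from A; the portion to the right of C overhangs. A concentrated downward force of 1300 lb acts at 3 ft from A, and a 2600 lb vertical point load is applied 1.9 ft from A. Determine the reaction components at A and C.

Moments about A: C_y·4.3 − 1300·3 − 2600·1.9 = 0 → C_y = 8840/4.3 = 2055.81 ≈ 2056 lb.
ΣF_y = 0: A_y + 2055.81 − 1300 − 2600 = 0 → A_y = 1844 lb.
ΣF_x = 0: no horizontal applied forces, so A_x = 0.

A_x = 0, A_y = 1844 lb, C_y = 2056 lb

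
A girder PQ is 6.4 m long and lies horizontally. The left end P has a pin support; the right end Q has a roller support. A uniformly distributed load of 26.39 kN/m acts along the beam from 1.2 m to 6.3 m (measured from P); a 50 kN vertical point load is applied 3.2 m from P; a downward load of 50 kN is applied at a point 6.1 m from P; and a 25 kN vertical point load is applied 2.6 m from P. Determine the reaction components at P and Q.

Resultant of the distributed load: 26.39 × 5.1 = 134.589 kN at 3.75 m from P.
Taking moments about P: Q_y·6.4 − (26.39·5.1)·3.75 − 50·3.2 − 50·6.1 − 25·2.6 = 0 → Q_y = 1034.70875/6.4 = 161.673 ≈ 161.7 kN.
ΣF_y = 0: P_y + 161.673 − 26.39·5.1 − 50 − 50 − 25 = 0 → P_y = 97.92 kN.
ΣF_x = 0: no horizontal applied forces, so P_x = 0.

P_x = 0, P_y = 97.92 kN, Q_y = 161.7 kN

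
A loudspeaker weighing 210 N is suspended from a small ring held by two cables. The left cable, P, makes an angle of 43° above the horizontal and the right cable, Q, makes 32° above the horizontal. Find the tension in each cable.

ΣF_x = 0: −T_P·cos43° + T_Q·cos32° = 0 → T_Q = 0.862396·T_P.
ΣF_y = 0: T_P·sin43° + T_Q·sin32° = 210.
Substitute: T_P·(0.681998 + 0.862396·0.529919) = 210 → T_P = 184.373 ≈ 184.4 N.
Then T_Q = 0.862396 × 184.373 = 159.0 N.

T_P = 184.4 N, T_Q = 159.0 N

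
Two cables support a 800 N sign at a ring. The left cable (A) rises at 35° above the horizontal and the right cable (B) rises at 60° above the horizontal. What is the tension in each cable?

ΣF_x = 0: −T_A·cos35° + T_B·cos60° = 0 → T_B = 1.6383·T_A.
ΣF_y = 0: T_A·sin35° + T_B·sin60° = 800.
Substitute: T_A·(0.573576 + 1.6383·0.866025) = 800 → T_A = 401.529 ≈ 401.5 N.
Then T_B = 1.6383 × 401.529 = 657.8 N.

T_A = 401.5 N, T_B = 657.8 N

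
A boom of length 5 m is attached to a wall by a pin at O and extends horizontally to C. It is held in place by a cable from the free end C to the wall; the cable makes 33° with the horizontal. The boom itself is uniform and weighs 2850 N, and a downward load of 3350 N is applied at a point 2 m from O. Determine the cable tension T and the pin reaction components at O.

T = 5077 N, O_x = 4258 N, O_y = 3435 N

ΣM about O: T·sin33°·5 − 2850·2.5 − 3350·2 = 0 → T = 13825/(5·0.544639) = 5076.76 ≈ 5077 N.
ΣF_x = 0: O_x − T·cos33° = 0 → O_x = 5076.76 × 0.838671 = 4258 N.
ΣF_y = 0: O_y + T·sin33° − 2850 − 3350 = 0 → O_y = 6200 − 5076.76 × 0.544639 = 3435 N.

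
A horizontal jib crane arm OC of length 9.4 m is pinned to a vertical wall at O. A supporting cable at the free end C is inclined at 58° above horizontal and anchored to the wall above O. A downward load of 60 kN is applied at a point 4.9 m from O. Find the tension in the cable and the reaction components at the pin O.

ΣM about O: T·sin58°·9.4 − 60·4.9 = 0 → T = 294/(9.4·0.848048) = 36.8807 ≈ 36.88 kN.
ΣF_x = 0: O_x − T·cos58° = 0 → O_x = 36.8807 × 0.529919 = 19.54 kN.
ΣF_y = 0: O_y + T·sin58° − 60 = 0 → O_y = 60 − 36.8807 × 0.848048 = 28.72 kN.

T = 36.88 kN, O_x = 19.54 kN, O_y = 28.72 kN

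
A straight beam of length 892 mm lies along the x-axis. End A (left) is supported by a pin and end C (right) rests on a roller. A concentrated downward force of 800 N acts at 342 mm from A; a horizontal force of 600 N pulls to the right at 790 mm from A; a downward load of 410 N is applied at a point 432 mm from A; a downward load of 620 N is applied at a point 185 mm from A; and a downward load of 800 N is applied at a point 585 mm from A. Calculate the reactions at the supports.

A_x = -600.0 N, A_y = 1471 N, C_y = 1159 N

ΣM about A: C_y·892 − 800·342 − 410·432 − 620·185 − 800·585 = 0 → C_y = 1033420/892 = 1158.54 ≈ 1159 N.
ΣF_y = 0: A_y + 1158.54 − 800 − 410 − 620 − 800 = 0 → A_y = 1471 N.
ΣF_x = 0: A_x + 600 = 0 → A_x = -600.0 N.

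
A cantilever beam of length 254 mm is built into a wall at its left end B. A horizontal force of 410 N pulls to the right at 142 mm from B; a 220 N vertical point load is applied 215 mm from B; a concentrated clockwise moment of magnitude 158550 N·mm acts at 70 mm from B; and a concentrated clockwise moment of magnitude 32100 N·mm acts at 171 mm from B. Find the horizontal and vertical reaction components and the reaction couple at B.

B_x = -410.0 N, B_y = 220.0 N, M_B = 238000 N·mm

ΣF_x = 0: B_x + 410 = 0 → B_x = -410.0 N.
ΣF_y = 0: B_y − 220 = 0 → B_y = 220.0 N.
ΣM about B: M_B − 220·215 − 158550 − 32100 = 0 → M_B = 238000 N·mm.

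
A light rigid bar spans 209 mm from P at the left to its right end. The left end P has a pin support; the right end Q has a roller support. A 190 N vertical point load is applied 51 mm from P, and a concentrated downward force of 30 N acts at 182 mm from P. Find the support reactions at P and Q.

P_x = 0, P_y = 147.5 N, Q_y = 72.49 N

ΣM about P: Q_y·209 − 190·51 − 30·182 = 0 → Q_y = 15150/209 = 72.488 ≈ 72.49 N.
ΣF_y = 0: P_y + 72.488 − 190 − 30 = 0 → P_y = 147.5 N.
ΣF_x = 0: no horizontal applied forces, so P_x = 0.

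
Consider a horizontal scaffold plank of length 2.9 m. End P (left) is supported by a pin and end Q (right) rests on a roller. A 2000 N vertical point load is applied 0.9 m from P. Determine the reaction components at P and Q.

P_x = 0, P_y = 1379 N, Q_y = 620.7 N

ΣM about P: Q_y·2.9 − 2000·0.9 = 0 → Q_y = 1800/2.9 = 620.69 ≈ 620.7 N.
ΣF_y = 0: P_y + 620.69 − 2000 = 0 → P_y = 1379 N.
ΣF_x = 0: no horizontal applied forces, so P_x = 0.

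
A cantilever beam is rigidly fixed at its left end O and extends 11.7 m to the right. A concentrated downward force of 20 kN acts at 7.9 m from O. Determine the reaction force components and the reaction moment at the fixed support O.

ΣF_x = 0: O_x = 0.
ΣF_y = 0: O_y − 20 = 0 → O_y = 20.00 kN.
ΣM about O: M_O − 20·7.9 = 0 → M_O = 158.0 kN·m.

O_x = 0, O_y = 20.00 kN, M_O = 158.0 kN·m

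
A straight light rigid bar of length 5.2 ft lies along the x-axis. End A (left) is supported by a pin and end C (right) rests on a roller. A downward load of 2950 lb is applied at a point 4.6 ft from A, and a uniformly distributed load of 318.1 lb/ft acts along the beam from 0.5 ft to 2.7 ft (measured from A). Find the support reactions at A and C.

A_x = 0, A_y = 824.9 lb, C_y = 2825 lb

Resultant of the distributed load: 318.1 × 2.2 = 699.82 lb at 1.6 ft from A.
ΣM about A: C_y·5.2 − 2950·4.6 − (318.1·2.2)·1.6 = 0 → C_y = 14689.712/5.2 = 2824.94 ≈ 2825 lb.
ΣF_y = 0: A_y + 2824.94 − 2950 − 318.1·2.2 = 0 → A_y = 824.9 lb.
ΣF_x = 0: no horizontal applied forces, so A_x = 0.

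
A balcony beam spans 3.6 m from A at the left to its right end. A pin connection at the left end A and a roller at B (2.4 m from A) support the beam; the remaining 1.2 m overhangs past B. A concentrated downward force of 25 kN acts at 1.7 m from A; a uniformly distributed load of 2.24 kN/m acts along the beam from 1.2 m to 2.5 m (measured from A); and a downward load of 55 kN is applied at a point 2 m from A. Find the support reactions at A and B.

Resultant of the distributed load: 2.24 × 1.3 = 2.912 kN at 1.85 m from A.
Moments about A: B_y·2.4 − 25·1.7 − (2.24·1.3)·1.85 − 55·2 = 0 → B_y = 157.8872/2.4 = 65.7863 ≈ 65.79 kN.
ΣF_y = 0: A_y + 65.7863 − 25 − 2.24·1.3 − 55 = 0 → A_y = 17.13 kN.
ΣF_x = 0: no horizontal applied forces, so A_x = 0.

A_x = 0, A_y = 17.13 kN, B_y = 65.79 kN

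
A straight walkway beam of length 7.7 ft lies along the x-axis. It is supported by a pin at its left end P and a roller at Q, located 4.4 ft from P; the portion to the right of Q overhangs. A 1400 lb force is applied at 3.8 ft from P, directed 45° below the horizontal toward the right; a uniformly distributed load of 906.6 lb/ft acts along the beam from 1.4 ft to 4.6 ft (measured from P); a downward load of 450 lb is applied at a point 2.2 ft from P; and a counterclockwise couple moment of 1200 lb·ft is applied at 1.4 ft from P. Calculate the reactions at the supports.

P_x = -989.9 lb, P_y = 1556 lb, Q_y = 2785 lb

Resultant of the distributed load: 906.6 × 3.2 = 2901.12 lb at 3 ft from P.
Moments about P: Q_y·4.4 − 1400·sin45°·3.8 − (906.6·3.2)·3 − 450·2.2 + 1200 = 0 → Q_y = 12255.2/4.4 = 2785.27 ≈ 2785 lb.
ΣF_y = 0: P_y + 2785.27 − 1400·sin45° − 906.6·3.2 − 450 = 0 → P_y = 1556 lb.
ΣF_x = 0: P_x + 1400·cos45° = 0 → P_x = -989.9 lb.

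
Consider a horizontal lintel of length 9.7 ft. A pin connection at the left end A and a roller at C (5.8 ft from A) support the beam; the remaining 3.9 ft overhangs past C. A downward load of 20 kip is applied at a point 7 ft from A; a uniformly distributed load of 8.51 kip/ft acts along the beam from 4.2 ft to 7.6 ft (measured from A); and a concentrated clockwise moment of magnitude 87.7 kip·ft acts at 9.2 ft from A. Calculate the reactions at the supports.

A_x = 0, A_y = -19.76 kip, C_y = 68.69 kip

Resultant of the distributed load: 8.51 × 3.4 = 28.934 kip at 5.9 ft from A.
Taking moments about A: C_y·5.8 − 20·7 − (8.51·3.4)·5.9 − 87.7 = 0 → C_y = 398.4106/5.8 = 68.6915 ≈ 68.69 kip.
ΣF_y = 0: A_y + 68.6915 − 20 − 8.51·3.4 = 0 → A_y = -19.76 kip.
ΣF_x = 0: no horizontal applied forces, so A_x = 0.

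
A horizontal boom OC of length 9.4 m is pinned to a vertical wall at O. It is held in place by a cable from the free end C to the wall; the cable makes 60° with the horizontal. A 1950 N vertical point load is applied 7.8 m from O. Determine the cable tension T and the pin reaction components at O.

T = 1868 N, O_x = 934.2 N, O_y = 331.9 N

ΣM about O: T·sin60°·9.4 − 1950·7.8 = 0 → T = 15210/(9.4·0.866025) = 1868.4 ≈ 1868 N.
ΣF_x = 0: O_x − T·cos60° = 0 → O_x = 1868.4 × 0.5 = 934.2 N.
ΣF_y = 0: O_y + T·sin60° − 1950 = 0 → O_y = 1950 − 1868.4 × 0.866025 = 331.9 N.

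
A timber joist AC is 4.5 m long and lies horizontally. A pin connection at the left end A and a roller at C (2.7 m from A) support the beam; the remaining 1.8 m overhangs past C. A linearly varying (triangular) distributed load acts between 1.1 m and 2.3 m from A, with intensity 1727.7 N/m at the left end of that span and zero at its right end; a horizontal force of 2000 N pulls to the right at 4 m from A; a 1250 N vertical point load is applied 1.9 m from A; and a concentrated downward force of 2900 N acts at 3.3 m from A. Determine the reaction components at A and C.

A_x = -2000 N, A_y = 186.6 N, C_y = 5000 N

Resultant of the triangular load: ½ × 1727.7 × 1.2 = 1036.62 N, acting at 1.5 m from A (one-third of the span from the peak).
Taking moments about A: C_y·2.7 − (½·1727.7·1.2)·1.5 − 1250·1.9 − 2900·3.3 = 0 → C_y = 13499.93/2.7 = 4999.97 ≈ 5000 N.
ΣF_y = 0: A_y + 4999.97 − ½·1727.7·1.2 − 1250 − 2900 = 0 → A_y = 186.6 N.
ΣF_x = 0: A_x + 2000 = 0 → A_x = -2000 N.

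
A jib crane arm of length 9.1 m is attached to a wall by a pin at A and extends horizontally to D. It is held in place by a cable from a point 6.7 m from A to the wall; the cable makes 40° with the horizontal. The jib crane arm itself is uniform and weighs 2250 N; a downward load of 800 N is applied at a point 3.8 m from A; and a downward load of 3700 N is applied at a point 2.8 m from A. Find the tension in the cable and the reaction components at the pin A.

ΣM about A: T·sin40°·6.7 − 2250·4.55 − 800·3.8 − 3700·2.8 = 0 → T = 23637.5/(6.7·0.642788) = 5488.57 ≈ 5489 N.
ΣF_x = 0: A_x − T·cos40° = 0 → A_x = 5488.57 × 0.766044 = 4204 N.
ΣF_y = 0: A_y + T·sin40° − 2250 − 800 − 3700 = 0 → A_y = 6750 − 5488.57 × 0.642788 = 3222 N.

T = 5489 N, A_x = 4204 N, A_y = 3222 N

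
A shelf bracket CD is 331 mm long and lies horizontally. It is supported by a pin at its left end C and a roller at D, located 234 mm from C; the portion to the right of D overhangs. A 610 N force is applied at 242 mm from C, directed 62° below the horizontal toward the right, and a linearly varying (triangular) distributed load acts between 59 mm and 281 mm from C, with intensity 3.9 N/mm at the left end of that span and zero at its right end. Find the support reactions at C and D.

Resultant of the triangular load: ½ × 3.9 × 222 = 432.9 N, acting at 133 mm from C (one-third of the span from the peak).
Moments about C: D_y·234 − 610·sin62°·242 − (½·3.9·222)·133 = 0 → D_y = 187916/234 = 803.06 ≈ 803.1 N.
ΣF_y = 0: C_y + 803.06 − 610·sin62° − ½·3.9·222 = 0 → C_y = 168.4 N.
ΣF_x = 0: C_x + 610·cos62° = 0 → C_x = -286.4 N.

C_x = -286.4 N, C_y = 168.4 N, D_y = 803.1 N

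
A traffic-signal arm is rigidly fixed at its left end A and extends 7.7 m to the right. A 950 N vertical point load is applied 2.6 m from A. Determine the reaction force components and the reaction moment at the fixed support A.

ΣF_x = 0: A_x = 0.
ΣF_y = 0: A_y − 950 = 0 → A_y = 950.0 N.
ΣM about A: M_A − 950·2.6 = 0 → M_A = 2470 N·m.

A_x = 0, A_y = 950.0 N, M_A = 2470 N·m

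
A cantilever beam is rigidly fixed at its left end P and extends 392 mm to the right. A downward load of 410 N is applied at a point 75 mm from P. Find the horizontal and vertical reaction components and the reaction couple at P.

P_x = 0, P_y = 410.0 N, M_P = 30750 N·mm

ΣF_x = 0: P_x = 0.
ΣF_y = 0: P_y − 410 = 0 → P_y = 410.0 N.
ΣM about P: M_P − 410·75 = 0 → M_P = 30750 N·mm.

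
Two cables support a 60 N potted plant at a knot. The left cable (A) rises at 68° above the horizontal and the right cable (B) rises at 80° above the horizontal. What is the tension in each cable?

ΣF_x = 0: −T_A·cos68° + T_B·cos80° = 0 → T_B = 2.15727·T_A.
ΣF_y = 0: T_A·sin68° + T_B·sin80° = 60.
Substitute: T_A·(0.927184 + 2.15727·0.984808) = 60 → T_A = 19.6613 ≈ 19.66 N.
Then T_B = 2.15727 × 19.6613 = 42.41 N.

T_A = 19.66 N, T_B = 42.41 N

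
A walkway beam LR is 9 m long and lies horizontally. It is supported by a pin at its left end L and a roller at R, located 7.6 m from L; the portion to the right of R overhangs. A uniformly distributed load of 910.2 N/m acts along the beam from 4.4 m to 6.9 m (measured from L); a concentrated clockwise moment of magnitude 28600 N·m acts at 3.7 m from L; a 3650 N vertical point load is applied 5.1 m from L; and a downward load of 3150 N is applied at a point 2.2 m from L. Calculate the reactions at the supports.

L_x = 0, L_y = 259.5 N, R_y = 8816 N

Resultant of the distributed load: 910.2 × 2.5 = 2275.5 N at 5.65 m from L.
ΣM about L: R_y·7.6 − (910.2·2.5)·5.65 − 28600 − 3650·5.1 − 3150·2.2 = 0 → R_y = 67001.575/7.6 = 8816 N.
ΣF_y = 0: L_y + 8816 − 910.2·2.5 − 3650 − 3150 = 0 → L_y = 259.5 N.
ΣF_x = 0: no horizontal applied forces, so L_x = 0.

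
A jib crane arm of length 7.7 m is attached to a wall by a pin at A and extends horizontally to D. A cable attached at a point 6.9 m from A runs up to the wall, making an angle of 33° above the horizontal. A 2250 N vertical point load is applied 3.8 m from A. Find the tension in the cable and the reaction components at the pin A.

ΣM about A: T·sin33°·6.9 − 2250·3.8 = 0 → T = 8550/(6.9·0.544639) = 2275.14 ≈ 2275 N.
ΣF_x = 0: A_x − T·cos33° = 0 → A_x = 2275.14 × 0.838671 = 1908 N.
ΣF_y = 0: A_y + T·sin33° − 2250 = 0 → A_y = 2250 − 2275.14 × 0.544639 = 1011 N.

T = 2275 N, A_x = 1908 N, A_y = 1011 N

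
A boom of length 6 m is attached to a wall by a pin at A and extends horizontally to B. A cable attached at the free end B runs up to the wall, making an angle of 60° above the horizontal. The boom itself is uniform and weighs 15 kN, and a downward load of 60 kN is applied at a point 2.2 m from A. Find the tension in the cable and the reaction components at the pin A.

ΣM about A: T·sin60°·6 − 15·3 − 60·2.2 = 0 → T = 177/(6·0.866025) = 34.0637 ≈ 34.06 kN.
ΣF_x = 0: A_x − T·cos60° = 0 → A_x = 34.0637 × 0.5 = 17.03 kN.
ΣF_y = 0: A_y + T·sin60° − 15 − 60 = 0 → A_y = 75 − 34.0637 × 0.866025 = 45.50 kN.

T = 34.06 kN, A_x = 17.03 kN, A_y = 45.50 kN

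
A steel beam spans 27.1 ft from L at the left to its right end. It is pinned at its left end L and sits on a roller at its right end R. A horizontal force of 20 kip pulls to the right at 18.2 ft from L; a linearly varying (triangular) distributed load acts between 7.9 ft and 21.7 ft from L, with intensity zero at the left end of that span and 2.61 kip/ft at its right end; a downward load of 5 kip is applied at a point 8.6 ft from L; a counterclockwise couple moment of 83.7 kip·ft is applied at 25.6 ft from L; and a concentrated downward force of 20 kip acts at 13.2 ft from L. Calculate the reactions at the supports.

Resultant of the triangular load: ½ × 2.61 × 13.8 = 18.009 kip, acting at 17.1 ft from L (one-third of the span from the peak).
Taking moments about L: R_y·27.1 − (½·2.61·13.8)·17.1 − 5·8.6 + 83.7 − 20·13.2 = 0 → R_y = 531.2539/27.1 = 19.6035 ≈ 19.60 kip.
ΣF_y = 0: L_y + 19.6035 − ½·2.61·13.8 − 5 − 20 = 0 → L_y = 23.41 kip.
ΣF_x = 0: L_x + 20 = 0 → L_x = -20.00 kip.

L_x = -20.00 kip, L_y = 23.41 kip, R_y = 19.60 kip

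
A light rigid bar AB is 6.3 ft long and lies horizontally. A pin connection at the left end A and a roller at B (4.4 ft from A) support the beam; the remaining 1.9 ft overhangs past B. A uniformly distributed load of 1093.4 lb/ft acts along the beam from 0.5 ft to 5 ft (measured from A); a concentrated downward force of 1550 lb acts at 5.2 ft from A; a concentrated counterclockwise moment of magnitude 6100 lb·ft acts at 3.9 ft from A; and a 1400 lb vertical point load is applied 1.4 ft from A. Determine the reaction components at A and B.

A_x = 0, A_y = 3904 lb, B_y = 3966 lb

Resultant of the distributed load: 1093.4 × 4.5 = 4920.3 lb at 2.75 ft from A.
Taking moments about A: B_y·4.4 − (1093.4·4.5)·2.75 − 1550·5.2 + 6100 − 1400·1.4 = 0 → B_y = 17450.825/4.4 = 3966.1 ≈ 3966 lb.
ΣF_y = 0: A_y + 3966.1 − 1093.4·4.5 − 1550 − 1400 = 0 → A_y = 3904 lb.
ΣF_x = 0: no horizontal applied forces, so A_x = 0.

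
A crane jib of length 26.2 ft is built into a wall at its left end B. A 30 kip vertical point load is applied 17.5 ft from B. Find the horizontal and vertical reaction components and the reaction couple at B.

ΣF_x = 0: B_x = 0.
ΣF_y = 0: B_y − 30 = 0 → B_y = 30.00 kip.
ΣM about B: M_B − 30·17.5 = 0 → M_B = 525.0 kip·ft.

B_x = 0, B_y = 30.00 kip, M_B = 525.0 kip·ft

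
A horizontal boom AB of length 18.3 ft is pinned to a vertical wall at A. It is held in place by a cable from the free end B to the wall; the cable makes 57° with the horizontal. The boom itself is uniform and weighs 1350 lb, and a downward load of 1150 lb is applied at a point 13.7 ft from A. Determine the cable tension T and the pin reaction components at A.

T = 1831 lb, A_x = 997.4 lb, A_y = 964.1 lb

ΣM about A: T·sin57°·18.3 − 1350·9.15 − 1150·13.7 = 0 → T = 28107.5/(18.3·0.838671) = 1831.38 ≈ 1831 lb.
ΣF_x = 0: A_x − T·cos57° = 0 → A_x = 1831.38 × 0.544639 = 997.4 lb.
ΣF_y = 0: A_y + T·sin57° − 1350 − 1150 = 0 → A_y = 2500 − 1831.38 × 0.838671 = 964.1 lb.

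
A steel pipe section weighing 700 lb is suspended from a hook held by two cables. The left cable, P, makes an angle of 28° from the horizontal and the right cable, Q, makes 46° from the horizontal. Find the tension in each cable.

ΣF_x = 0: −T_P·cos28° + T_Q·cos46° = 0 → T_Q = 1.27105·T_P.
ΣF_y = 0: T_P·sin28° + T_Q·sin46° = 700.
Substitute: T_P·(0.469472 + 1.27105·0.71934) = 700 → T_P = 505.857 ≈ 505.9 lb.
Then T_Q = 1.27105 × 505.857 = 643.0 lb.

T_P = 505.9 lb, T_Q = 643.0 lb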